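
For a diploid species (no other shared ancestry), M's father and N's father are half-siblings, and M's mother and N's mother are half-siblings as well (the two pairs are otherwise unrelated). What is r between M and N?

0.125

Independent pedigree routes through distinct common ancestors add.
M and N are related in two ways: half first cousins through their fathers (r = 1/16) and half first cousins through their mothers (r = 1/16).
r = 1/16 + 1/16 = 0.125.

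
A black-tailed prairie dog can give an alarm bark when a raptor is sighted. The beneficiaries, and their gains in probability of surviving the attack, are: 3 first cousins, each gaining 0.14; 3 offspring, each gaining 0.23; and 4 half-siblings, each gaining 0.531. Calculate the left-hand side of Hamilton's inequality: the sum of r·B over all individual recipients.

r to a first cousin = 0.125 (first cousins share one grandparent pair — two paths of length 4: r = 2·(1/2)^4 = 1/8).
r to an offspring = 0.5 (one parent–offspring link: r = (1/2)^1 = 1/2).
r to a half-sibling = 0.25 (half-sibs share one parent — one path of length 2: r = (1/2)^2 = 1/4).
Summing one r·B term per recipient: 3·0.125·0.14 + 3·0.5·0.23 + 4·0.25·0.531 = 0.9285.

0.9285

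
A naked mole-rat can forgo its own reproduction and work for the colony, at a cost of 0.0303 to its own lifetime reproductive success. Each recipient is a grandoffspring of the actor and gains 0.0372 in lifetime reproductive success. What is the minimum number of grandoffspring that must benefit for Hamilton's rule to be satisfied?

4

r to a grandoffspring = 0.25 (two parent–offspring links: r = (1/2)^2 = 1/4).
Hamilton's rule: n·r·B > C  ⇒  n > C/(r·B) = 0.0303/(0.25·0.0372) = 3.258.
The smallest integer exceeding 3.258 is 4.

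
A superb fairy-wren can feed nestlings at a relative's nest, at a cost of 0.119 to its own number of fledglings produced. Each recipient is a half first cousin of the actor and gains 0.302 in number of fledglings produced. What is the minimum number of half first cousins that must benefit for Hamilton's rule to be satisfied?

r to a half first cousin = 1/16 (half first cousins share one grandparent — one path of length 4: r = (1/2)^4 = 1/16).
Hamilton's rule: n·r·B > C  ⇒  n > C/(r·B) = 0.119/(0.0625·0.302) = 6.305.
The smallest integer exceeding 6.305 is 7.

7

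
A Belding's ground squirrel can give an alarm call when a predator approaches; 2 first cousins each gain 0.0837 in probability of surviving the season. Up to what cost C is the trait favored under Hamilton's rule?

r to a first cousin = 1/8 (first cousins share one grandparent pair — two paths of length 4: r = 2·(1/2)^4 = 1/8).
Hamilton's rule: n·r·B > C, so the trait is favored while C < n·r·B = 2·0.125·0.0837 = 0.020925.

0.020925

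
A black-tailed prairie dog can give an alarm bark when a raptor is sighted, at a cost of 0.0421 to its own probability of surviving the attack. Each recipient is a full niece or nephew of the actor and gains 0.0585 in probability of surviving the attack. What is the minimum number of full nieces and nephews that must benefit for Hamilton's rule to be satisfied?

r to a full niece or nephew = 0.25 (full aunt/uncle↔niece/nephew: two paths of length 3 through the shared grandparent pair: r = 2·(1/2)^3 = 1/4).
Hamilton's rule: n·r·B > C  ⇒  n > C/(r·B) = 0.0421/(0.25·0.0585) = 2.879.
The smallest integer exceeding 2.879 is 3.

3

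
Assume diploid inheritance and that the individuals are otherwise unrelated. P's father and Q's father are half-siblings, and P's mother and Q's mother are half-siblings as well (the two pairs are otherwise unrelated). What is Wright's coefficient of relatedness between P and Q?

0.125

With two independent routes of shared ancestry, r is the sum of the two contributions.
P and Q are related in two ways: half first cousins through their fathers (r = 1/16) and half first cousins through their mothers (r = 1/16).
r = 1/16 + 1/16 = 0.125.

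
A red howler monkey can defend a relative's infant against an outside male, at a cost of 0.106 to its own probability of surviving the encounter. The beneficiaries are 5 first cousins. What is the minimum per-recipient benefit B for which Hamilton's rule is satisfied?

r to a first cousin = 1/8 (first cousins share one grandparent pair — two paths of length 4: r = 2·(1/2)^4 = 1/8).
Hamilton's rule with n recipients of equal r: n·r·B > C, so B > C/(n·r) = 0.106/(5·0.125) = 0.1696.

0.1696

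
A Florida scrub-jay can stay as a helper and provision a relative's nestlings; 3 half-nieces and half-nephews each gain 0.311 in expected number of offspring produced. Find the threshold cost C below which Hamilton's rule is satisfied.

r to a half-niece or half-nephew = 1/8 (half-aunt/uncle↔niece/nephew: one path of length 3: r = (1/2)^3 = 1/8).
Hamilton's rule: n·r·B > C, so the trait is favored while C < n·r·B = 3·0.125·0.311 = 0.116625.

0.116625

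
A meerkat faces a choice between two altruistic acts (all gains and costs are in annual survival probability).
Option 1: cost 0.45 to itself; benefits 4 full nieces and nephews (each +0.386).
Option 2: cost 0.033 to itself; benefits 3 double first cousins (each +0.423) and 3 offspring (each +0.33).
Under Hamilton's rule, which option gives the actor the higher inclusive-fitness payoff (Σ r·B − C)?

Option 1: r to a full niece or nephew = 0.25.
Option 1: Σ r·B − C = (4·0.25·0.386) − 0.45 = -0.064.
Option 2: r to a double first cousin = 0.25.
Option 2: r to an offspring = 0.5.
Option 2: Σ r·B − C = (3·0.25·0.423 + 3·0.5·0.33) − 0.033 = 0.77925.
Option 2 has the higher net inclusive-fitness payoff.

Option 2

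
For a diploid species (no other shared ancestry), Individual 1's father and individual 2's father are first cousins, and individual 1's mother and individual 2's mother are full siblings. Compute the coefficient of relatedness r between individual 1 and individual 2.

0.15625

With two independent routes of shared ancestry, r is the sum of the two contributions.
Individual 1 and individual 2 are related in two ways: second cousins through their fathers (r = 1/32) and first cousins through their mothers (r = 1/8).
r = 1/32 + 1/8 = 5/32 = 0.15625.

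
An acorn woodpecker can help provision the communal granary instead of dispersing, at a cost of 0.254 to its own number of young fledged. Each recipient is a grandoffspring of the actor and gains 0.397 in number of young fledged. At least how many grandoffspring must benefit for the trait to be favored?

3

r to a grandoffspring = 1/4 (two parent–offspring links: r = (1/2)^2 = 1/4).
Hamilton's rule: n·r·B > C  ⇒  n > C/(r·B) = 0.254/(0.25·0.397) = 2.559.
The smallest integer exceeding 2.559 is 3.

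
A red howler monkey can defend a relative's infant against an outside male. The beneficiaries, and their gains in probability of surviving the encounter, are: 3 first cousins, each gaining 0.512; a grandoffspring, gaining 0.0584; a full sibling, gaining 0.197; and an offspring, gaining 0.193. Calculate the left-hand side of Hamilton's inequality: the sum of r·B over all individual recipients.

0.4016

r to a first cousin = 1/8 (first cousins share one grandparent pair — two paths of length 4: r = 2·(1/2)^4 = 1/8).
r to a grandoffspring = 1/4 (two parent–offspring links: r = (1/2)^2 = 1/4).
r to a full sibling = 0.5 (full sibs share both parents — two paths of length 2: r = 2·(1/2)^2 = 1/2).
r to an offspring = 0.5 (one parent–offspring link: r = (1/2)^1 = 1/2).
Summing one r·B term per recipient: 3·0.125·0.512 + 1·0.25·0.0584 + 1·0.5·0.197 + 1·0.5·0.193 = 0.4016.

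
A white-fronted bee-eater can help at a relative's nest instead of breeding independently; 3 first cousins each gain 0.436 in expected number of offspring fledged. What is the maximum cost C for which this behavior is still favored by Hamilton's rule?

r to a first cousin = 1/8 (first cousins share one grandparent pair — two paths of length 4: r = 2·(1/2)^4 = 1/8).
Hamilton's rule: n·r·B > C, so the trait is favored while C < n·r·B = 3·0.125·0.436 = 0.1635.

0.1635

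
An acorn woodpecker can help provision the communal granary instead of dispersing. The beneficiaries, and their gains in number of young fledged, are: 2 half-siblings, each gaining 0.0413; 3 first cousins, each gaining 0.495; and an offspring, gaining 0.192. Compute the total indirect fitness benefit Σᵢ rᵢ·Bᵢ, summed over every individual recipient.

r to a half-sibling = 1/4 (half-sibs share one parent — one path of length 2: r = (1/2)^2 = 1/4).
r to a first cousin = 1/8 (first cousins share one grandparent pair — two paths of length 4: r = 2·(1/2)^4 = 1/8).
r to an offspring = 1/2 (one parent–offspring link: r = (1/2)^1 = 1/2).
Summing one r·B term per recipient: 2·0.25·0.0413 + 3·0.125·0.495 + 1·0.5·0.192 = 0.302275.

0.302275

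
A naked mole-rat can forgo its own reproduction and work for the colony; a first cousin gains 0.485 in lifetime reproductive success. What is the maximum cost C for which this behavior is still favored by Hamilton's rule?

r to a first cousin = 0.125 (first cousins share one grandparent pair — two paths of length 4: r = 2·(1/2)^4 = 1/8).
Hamilton's rule: n·r·B > C, so the trait is favored while C < n·r·B = 1·0.125·0.485 = 0.060625.

0.060625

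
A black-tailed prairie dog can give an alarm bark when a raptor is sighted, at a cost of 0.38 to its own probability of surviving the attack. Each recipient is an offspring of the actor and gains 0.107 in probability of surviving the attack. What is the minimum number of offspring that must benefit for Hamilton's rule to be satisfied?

8

r to an offspring = 1/2 (one parent–offspring link: r = (1/2)^1 = 1/2).
Hamilton's rule: n·r·B > C  ⇒  n > C/(r·B) = 0.38/(0.5·0.107) = 7.103.
The smallest integer exceeding 7.103 is 8.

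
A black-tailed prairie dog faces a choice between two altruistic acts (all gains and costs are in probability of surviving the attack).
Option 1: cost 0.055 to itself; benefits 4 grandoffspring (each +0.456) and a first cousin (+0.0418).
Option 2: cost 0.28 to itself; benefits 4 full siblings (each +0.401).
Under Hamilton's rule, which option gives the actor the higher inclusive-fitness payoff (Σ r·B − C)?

Option 2

Option 1: r to a grandoffspring = 0.25.
Option 1: r to a first cousin = 0.125.
Option 1: Σ r·B − C = (4·0.25·0.456 + 1·0.125·0.0418) − 0.055 = 0.406225.
Option 2: r to a full sibling = 0.5.
Option 2: Σ r·B − C = (4·0.5·0.401) − 0.28 = 0.522.
Option 2 has the higher net inclusive-fitness payoff.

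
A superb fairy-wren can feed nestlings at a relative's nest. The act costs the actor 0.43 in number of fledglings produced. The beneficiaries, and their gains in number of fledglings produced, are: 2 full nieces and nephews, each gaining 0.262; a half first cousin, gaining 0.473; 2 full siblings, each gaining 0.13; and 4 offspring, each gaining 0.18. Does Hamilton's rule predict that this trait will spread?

Yes

Hamilton's rule: the trait is favored when the sum of r·B over every recipient exceeds the actor's cost C.
r to a full niece or nephew = 0.25 (full aunt/uncle↔niece/nephew: two paths of length 3 through the shared grandparent pair: r = 2·(1/2)^3 = 1/4).
r to a half first cousin = 1/16 (half first cousins share one grandparent — one path of length 4: r = (1/2)^4 = 1/16).
r to a full sibling = 0.5 (full sibs share both parents — two paths of length 2: r = 2·(1/2)^2 = 1/2).
r to an offspring = 1/2 (one parent–offspring link: r = (1/2)^1 = 1/2).
Summing one r·B term per recipient: 2·0.25·0.262 + 1·0.0625·0.473 + 2·0.5·0.13 + 4·0.5·0.18 = 0.6505625.
0.6505625 > 0.43: the indirect benefit exceeds the cost.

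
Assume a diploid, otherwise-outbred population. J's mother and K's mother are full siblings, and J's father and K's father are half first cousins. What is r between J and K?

With two independent routes of shared ancestry, r is the sum of the two contributions.
J and K are related in two ways: first cousins through their mothers (r = 1/8) and half second cousins through their fathers (r = 1/64).
r = 1/8 + 1/64 = 9/64 = 0.140625.

0.140625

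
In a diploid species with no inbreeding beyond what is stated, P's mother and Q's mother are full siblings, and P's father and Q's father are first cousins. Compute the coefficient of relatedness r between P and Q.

With two independent routes of shared ancestry, r is the sum of the two contributions.
P and Q are related in two ways: first cousins through their mothers (r = 1/8) and second cousins through their fathers (r = 1/32).
r = 1/8 + 1/32 = 5/32 = 0.15625.

0.15625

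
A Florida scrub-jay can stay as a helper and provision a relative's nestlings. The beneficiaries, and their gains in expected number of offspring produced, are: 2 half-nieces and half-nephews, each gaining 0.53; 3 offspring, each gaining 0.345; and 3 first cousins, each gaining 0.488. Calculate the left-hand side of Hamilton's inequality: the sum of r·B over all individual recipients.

0.833

r to a half-niece or half-nephew = 0.125 (half-aunt/uncle↔niece/nephew: one path of length 3: r = (1/2)^3 = 1/8).
r to an offspring = 1/2 (one parent–offspring link: r = (1/2)^1 = 1/2).
r to a first cousin = 1/8 (first cousins share one grandparent pair — two paths of length 4: r = 2·(1/2)^4 = 1/8).
Summing one r·B term per recipient: 2·0.125·0.53 + 3·0.5·0.345 + 3·0.125·0.488 = 0.833.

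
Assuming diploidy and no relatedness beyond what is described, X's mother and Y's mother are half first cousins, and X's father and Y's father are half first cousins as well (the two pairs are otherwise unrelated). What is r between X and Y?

0.03125

Wright's path rule: contributions from independent ancestry routes add.
X and Y are related in two ways: half second cousins through their mothers (r = 1/64) and half second cousins through their fathers (r = 1/64).
r = 1/64 + 1/64 = 1/32 = 0.03125.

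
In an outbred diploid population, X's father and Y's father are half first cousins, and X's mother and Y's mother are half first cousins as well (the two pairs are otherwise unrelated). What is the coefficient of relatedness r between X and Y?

Wright's path rule: contributions from independent ancestry routes add.
X and Y are related in two ways: half second cousins through their fathers (r = 1/64) and half second cousins through their mothers (r = 1/64).
r = 1/64 + 1/64 = 1/32 = 0.03125.

0.03125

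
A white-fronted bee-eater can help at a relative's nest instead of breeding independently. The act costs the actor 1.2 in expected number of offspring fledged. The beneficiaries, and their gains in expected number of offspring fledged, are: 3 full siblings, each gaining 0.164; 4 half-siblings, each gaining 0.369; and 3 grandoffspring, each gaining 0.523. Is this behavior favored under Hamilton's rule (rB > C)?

Hamilton's rule: the trait is favored when the sum of r·B over every recipient exceeds the actor's cost C.
r to a full sibling = 0.5 (full sibs share both parents — two paths of length 2: r = 2·(1/2)^2 = 1/2).
r to a half-sibling = 1/4 (half-sibs share one parent — one path of length 2: r = (1/2)^2 = 1/4).
r to a grandoffspring = 0.25 (two parent–offspring links: r = (1/2)^2 = 1/4).
Summing one r·B term per recipient: 3·0.5·0.164 + 4·0.25·0.369 + 3·0.25·0.523 = 1.00725.
1.00725 < 1.2: the indirect benefit is less than the cost.

No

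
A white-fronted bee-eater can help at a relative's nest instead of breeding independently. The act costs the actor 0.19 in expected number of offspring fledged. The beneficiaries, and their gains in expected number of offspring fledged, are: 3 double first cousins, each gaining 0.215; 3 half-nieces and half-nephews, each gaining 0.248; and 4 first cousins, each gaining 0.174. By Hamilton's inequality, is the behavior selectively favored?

Yes

Hamilton's rule: the trait is favored when the sum of r·B over every recipient exceeds the actor's cost C.
r to a double first cousin = 0.25 (double first cousins share both grandparent pairs — four paths of length 4: r = 4·(1/2)^4 = 1/4).
r to a half-niece or half-nephew = 0.125 (half-aunt/uncle↔niece/nephew: one path of length 3: r = (1/2)^3 = 1/8).
r to a first cousin = 0.125 (first cousins share one grandparent pair — two paths of length 4: r = 2·(1/2)^4 = 1/8).
Summing one r·B term per recipient: 3·0.25·0.215 + 3·0.125·0.248 + 4·0.125·0.174 = 0.34125.
0.34125 > 0.19: the indirect benefit exceeds the cost.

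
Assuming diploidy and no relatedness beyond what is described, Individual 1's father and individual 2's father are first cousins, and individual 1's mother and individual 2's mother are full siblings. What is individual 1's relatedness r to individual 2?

Wright's path rule: contributions from independent ancestry routes add.
Individual 1 and individual 2 are related in two ways: second cousins through their fathers (r = 1/32) and first cousins through their mothers (r = 1/8).
r = 1/32 + 1/8 = 5/32 = 0.15625.

0.15625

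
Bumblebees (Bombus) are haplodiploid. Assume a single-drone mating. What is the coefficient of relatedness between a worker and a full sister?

Haplodiploid full sisters inherit their father's entire haploid genome identically (contributing 1/2) and on average half of their mother's contribution (1/2 · 1/2 = 1/4); r = 1/2 + 1/4 = 3/4.

0.75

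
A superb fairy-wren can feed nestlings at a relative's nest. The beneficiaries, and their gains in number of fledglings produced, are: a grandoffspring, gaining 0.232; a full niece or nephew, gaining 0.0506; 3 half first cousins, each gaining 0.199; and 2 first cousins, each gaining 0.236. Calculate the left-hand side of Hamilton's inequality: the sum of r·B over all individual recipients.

0.1669625

r to a grandoffspring = 1/4 (two parent–offspring links: r = (1/2)^2 = 1/4).
r to a full niece or nephew = 1/4 (full aunt/uncle↔niece/nephew: two paths of length 3 through the shared grandparent pair: r = 2·(1/2)^3 = 1/4).
r to a half first cousin = 0.0625 (half first cousins share one grandparent — one path of length 4: r = (1/2)^4 = 1/16).
r to a first cousin = 0.125 (first cousins share one grandparent pair — two paths of length 4: r = 2·(1/2)^4 = 1/8).
Summing one r·B term per recipient: 1·0.25·0.232 + 1·0.25·0.0506 + 3·0.0625·0.199 + 2·0.125·0.236 = 0.1669625.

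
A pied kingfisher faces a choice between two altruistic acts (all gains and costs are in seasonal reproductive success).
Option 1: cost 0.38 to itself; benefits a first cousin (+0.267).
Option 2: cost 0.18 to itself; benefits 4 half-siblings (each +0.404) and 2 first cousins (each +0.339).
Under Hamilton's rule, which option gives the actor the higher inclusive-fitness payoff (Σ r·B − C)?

Option 2

Option 1: r to a first cousin = 0.125.
Option 1: Σ r·B − C = (1·0.125·0.267) − 0.38 = -0.346625.
Option 2: r to a half-sibling = 0.25.
Option 2: r to a first cousin = 0.125.
Option 2: Σ r·B − C = (4·0.25·0.404 + 2·0.125·0.339) − 0.18 = 0.30875.
Option 2 has the higher net inclusive-fitness payoff.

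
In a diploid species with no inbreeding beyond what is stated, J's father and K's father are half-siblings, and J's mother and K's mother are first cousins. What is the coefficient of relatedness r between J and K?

0.09375

With two independent routes of shared ancestry, r is the sum of the two contributions.
J and K are related in two ways: half first cousins through their fathers (r = 1/16) and second cousins through their mothers (r = 1/32).
r = 1/16 + 1/32 = 0.09375.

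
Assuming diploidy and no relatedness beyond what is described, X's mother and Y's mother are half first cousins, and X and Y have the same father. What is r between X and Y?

With two independent routes of shared ancestry, r is the sum of the two contributions.
X and Y are related in two ways: half second cousins through their mothers (r = 1/64) and half-sibs through their shared father (r = 1/4).
r = 1/64 + 1/4 = 0.265625.

0.265625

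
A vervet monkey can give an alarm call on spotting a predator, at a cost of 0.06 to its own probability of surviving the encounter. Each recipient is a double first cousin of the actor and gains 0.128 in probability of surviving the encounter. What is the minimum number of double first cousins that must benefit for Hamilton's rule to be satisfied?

r to a double first cousin = 1/4 (double first cousins share both grandparent pairs — four paths of length 4: r = 4·(1/2)^4 = 1/4).
Hamilton's rule: n·r·B > C  ⇒  n > C/(r·B) = 0.06/(0.25·0.128) = 1.875.
The smallest integer exceeding 1.875 is 2.

2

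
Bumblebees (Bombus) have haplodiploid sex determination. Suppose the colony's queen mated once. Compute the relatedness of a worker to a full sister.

Haplodiploid full sisters inherit their father's entire haploid genome identically (contributing 1/2) and on average half of their mother's contribution (1/2 · 1/2 = 1/4); r = 1/2 + 1/4 = 3/4.

0.75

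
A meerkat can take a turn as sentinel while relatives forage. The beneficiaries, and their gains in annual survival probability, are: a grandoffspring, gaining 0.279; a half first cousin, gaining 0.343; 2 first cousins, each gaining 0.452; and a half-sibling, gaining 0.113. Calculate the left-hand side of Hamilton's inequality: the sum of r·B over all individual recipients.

r to a grandoffspring = 0.25 (two parent–offspring links: r = (1/2)^2 = 1/4).
r to a half first cousin = 1/16 (half first cousins share one grandparent — one path of length 4: r = (1/2)^4 = 1/16).
r to a first cousin = 1/8 (first cousins share one grandparent pair — two paths of length 4: r = 2·(1/2)^4 = 1/8).
r to a half-sibling = 0.25 (half-sibs share one parent — one path of length 2: r = (1/2)^2 = 1/4).
Summing one r·B term per recipient: 1·0.25·0.279 + 1·0.0625·0.343 + 2·0.125·0.452 + 1·0.25·0.113 = 0.2324375.

0.2324375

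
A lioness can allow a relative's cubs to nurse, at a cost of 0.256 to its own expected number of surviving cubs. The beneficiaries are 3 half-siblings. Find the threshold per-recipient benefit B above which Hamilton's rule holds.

r to a half-sibling = 0.25 (half-sibs share one parent — one path of length 2: r = (1/2)^2 = 1/4).
Hamilton's rule with n recipients of equal r: n·r·B > C, so B > C/(n·r) = 0.256/(3·0.25) = 0.3413.

0.3413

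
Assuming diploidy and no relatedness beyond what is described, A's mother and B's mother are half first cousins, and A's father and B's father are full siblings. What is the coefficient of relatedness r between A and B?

Wright's path rule: contributions from independent ancestry routes add.
A and B are related in two ways: half second cousins through their mothers (r = 1/64) and first cousins through their fathers (r = 1/8).
r = 1/64 + 1/8 = 0.140625.

0.140625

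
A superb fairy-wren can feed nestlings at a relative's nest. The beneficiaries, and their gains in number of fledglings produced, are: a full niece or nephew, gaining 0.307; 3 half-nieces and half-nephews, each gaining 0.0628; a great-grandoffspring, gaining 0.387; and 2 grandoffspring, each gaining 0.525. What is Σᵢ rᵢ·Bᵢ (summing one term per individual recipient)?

r to a full niece or nephew = 1/4 (full aunt/uncle↔niece/nephew: two paths of length 3 through the shared grandparent pair: r = 2·(1/2)^3 = 1/4).
r to a half-niece or half-nephew = 1/8 (half-aunt/uncle↔niece/nephew: one path of length 3: r = (1/2)^3 = 1/8).
r to a great-grandoffspring = 0.125 (three parent–offspring links: r = (1/2)^3 = 1/8).
r to a grandoffspring = 1/4 (two parent–offspring links: r = (1/2)^2 = 1/4).
Summing one r·B term per recipient: 1·0.25·0.307 + 3·0.125·0.0628 + 1·0.125·0.387 + 2·0.25·0.525 = 0.411175.

0.411175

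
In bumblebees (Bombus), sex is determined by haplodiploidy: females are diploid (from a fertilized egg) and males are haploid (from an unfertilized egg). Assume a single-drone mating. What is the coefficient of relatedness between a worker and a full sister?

0.75

Haplodiploid full sisters inherit their father's entire haploid genome identically (contributing 1/2) and on average half of their mother's contribution (1/2 · 1/2 = 1/4); r = 1/2 + 1/4 = 3/4.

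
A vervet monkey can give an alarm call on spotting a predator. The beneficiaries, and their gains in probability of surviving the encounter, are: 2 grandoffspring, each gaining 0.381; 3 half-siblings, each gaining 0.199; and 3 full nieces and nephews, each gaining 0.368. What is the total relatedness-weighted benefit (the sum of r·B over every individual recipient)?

0.61575

r to a grandoffspring = 1/4 (two parent–offspring links: r = (1/2)^2 = 1/4).
r to a half-sibling = 0.25 (half-sibs share one parent — one path of length 2: r = (1/2)^2 = 1/4).
r to a full niece or nephew = 1/4 (full aunt/uncle↔niece/nephew: two paths of length 3 through the shared grandparent pair: r = 2·(1/2)^3 = 1/4).
Summing one r·B term per recipient: 2·0.25·0.381 + 3·0.25·0.199 + 3·0.25·0.368 = 0.61575.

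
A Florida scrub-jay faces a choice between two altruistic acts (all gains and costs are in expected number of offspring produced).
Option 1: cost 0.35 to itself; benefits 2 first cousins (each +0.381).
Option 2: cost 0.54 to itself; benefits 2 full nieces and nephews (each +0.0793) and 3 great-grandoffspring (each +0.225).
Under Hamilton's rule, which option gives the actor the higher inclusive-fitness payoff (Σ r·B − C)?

Option 1: r to a first cousin = 0.125.
Option 1: Σ r·B − C = (2·0.125·0.381) − 0.35 = -0.25475.
Option 2: r to a full niece or nephew = 0.25.
Option 2: r to a great-grandoffspring = 0.125.
Option 2: Σ r·B − C = (2·0.25·0.0793 + 3·0.125·0.225) − 0.54 = -0.415975.
Option 1 has the higher net inclusive-fitness payoff.

Option 1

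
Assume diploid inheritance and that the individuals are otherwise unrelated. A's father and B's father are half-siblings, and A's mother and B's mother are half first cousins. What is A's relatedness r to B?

0.078125

Independent pedigree routes through distinct common ancestors add.
A and B are related in two ways: half first cousins through their fathers (r = 1/16) and half second cousins through their mothers (r = 1/64).
r = 1/16 + 1/64 = 0.078125.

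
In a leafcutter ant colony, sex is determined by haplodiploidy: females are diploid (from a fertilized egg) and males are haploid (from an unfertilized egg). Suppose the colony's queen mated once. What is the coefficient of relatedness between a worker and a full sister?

Haplodiploid full sisters inherit their father's entire haploid genome identically (contributing 1/2) and on average half of their mother's contribution (1/2 · 1/2 = 1/4); r = 1/2 + 1/4 = 3/4.

0.75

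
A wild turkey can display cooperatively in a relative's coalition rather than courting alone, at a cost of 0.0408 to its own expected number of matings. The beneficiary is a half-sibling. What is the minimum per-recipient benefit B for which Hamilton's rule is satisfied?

0.1632

r to a half-sibling = 0.25 (half-sibs share one parent — one path of length 2: r = (1/2)^2 = 1/4).
Hamilton's rule with n recipients of equal r: n·r·B > C, so B > C/(n·r) = 0.0408/(1·0.25) = 0.1632.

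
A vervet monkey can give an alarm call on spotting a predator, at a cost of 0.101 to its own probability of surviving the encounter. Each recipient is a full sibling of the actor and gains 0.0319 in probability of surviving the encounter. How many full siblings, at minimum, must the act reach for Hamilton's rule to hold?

r to a full sibling = 1/2 (full sibs share both parents — two paths of length 2: r = 2·(1/2)^2 = 1/2).
Hamilton's rule: n·r·B > C  ⇒  n > C/(r·B) = 0.101/(0.5·0.0319) = 6.332.
The smallest integer exceeding 6.332 is 7.

7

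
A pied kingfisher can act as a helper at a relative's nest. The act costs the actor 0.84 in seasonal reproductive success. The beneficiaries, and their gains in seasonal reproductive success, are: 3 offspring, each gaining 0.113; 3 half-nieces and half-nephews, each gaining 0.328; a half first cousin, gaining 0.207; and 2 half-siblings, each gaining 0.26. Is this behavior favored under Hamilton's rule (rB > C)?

Hamilton's rule: the trait is favored when the sum of r·B over every recipient exceeds the actor's cost C.
r to an offspring = 1/2 (one parent–offspring link: r = (1/2)^1 = 1/2).
r to a half-niece or half-nephew = 0.125 (half-aunt/uncle↔niece/nephew: one path of length 3: r = (1/2)^3 = 1/8).
r to a half first cousin = 1/16 (half first cousins share one grandparent — one path of length 4: r = (1/2)^4 = 1/16).
r to a half-sibling = 0.25 (half-sibs share one parent — one path of length 2: r = (1/2)^2 = 1/4).
Summing one r·B term per recipient: 3·0.5·0.113 + 3·0.125·0.328 + 1·0.0625·0.207 + 2·0.25·0.26 = 0.4354375.
0.4354375 < 0.84: the indirect benefit is less than the cost.

No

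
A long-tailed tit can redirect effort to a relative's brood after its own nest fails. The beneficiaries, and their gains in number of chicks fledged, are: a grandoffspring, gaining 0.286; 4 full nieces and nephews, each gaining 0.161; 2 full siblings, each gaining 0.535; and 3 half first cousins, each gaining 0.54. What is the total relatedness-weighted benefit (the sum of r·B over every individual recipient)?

0.86875

r to a grandoffspring = 0.25 (two parent–offspring links: r = (1/2)^2 = 1/4).
r to a full niece or nephew = 1/4 (full aunt/uncle↔niece/nephew: two paths of length 3 through the shared grandparent pair: r = 2·(1/2)^3 = 1/4).
r to a full sibling = 1/2 (full sibs share both parents — two paths of length 2: r = 2·(1/2)^2 = 1/2).
r to a half first cousin = 1/16 (half first cousins share one grandparent — one path of length 4: r = (1/2)^4 = 1/16).
Summing one r·B term per recipient: 1·0.25·0.286 + 4·0.25·0.161 + 2·0.5·0.535 + 3·0.0625·0.54 = 0.86875.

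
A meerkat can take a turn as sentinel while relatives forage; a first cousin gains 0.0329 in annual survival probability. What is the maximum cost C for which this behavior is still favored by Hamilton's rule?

0.0041125

r to a first cousin = 0.125 (first cousins share one grandparent pair — two paths of length 4: r = 2·(1/2)^4 = 1/8).
Hamilton's rule: n·r·B > C, so the trait is favored while C < n·r·B = 1·0.125·0.0329 = 0.0041125.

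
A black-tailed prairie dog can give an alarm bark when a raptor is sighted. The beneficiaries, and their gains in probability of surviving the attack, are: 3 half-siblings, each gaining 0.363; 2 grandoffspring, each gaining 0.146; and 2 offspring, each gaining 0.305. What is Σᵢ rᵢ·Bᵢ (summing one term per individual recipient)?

0.65025

r to a half-sibling = 1/4 (half-sibs share one parent — one path of length 2: r = (1/2)^2 = 1/4).
r to a grandoffspring = 0.25 (two parent–offspring links: r = (1/2)^2 = 1/4).
r to an offspring = 1/2 (one parent–offspring link: r = (1/2)^1 = 1/2).
Summing one r·B term per recipient: 3·0.25·0.363 + 2·0.25·0.146 + 2·0.5·0.305 = 0.65025.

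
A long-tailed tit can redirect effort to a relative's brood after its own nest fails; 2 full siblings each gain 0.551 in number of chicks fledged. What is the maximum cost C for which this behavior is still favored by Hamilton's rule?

r to a full sibling = 0.5 (full sibs share both parents — two paths of length 2: r = 2·(1/2)^2 = 1/2).
Hamilton's rule: n·r·B > C, so the trait is favored while C < n·r·B = 2·0.5·0.551 = 0.551.

0.551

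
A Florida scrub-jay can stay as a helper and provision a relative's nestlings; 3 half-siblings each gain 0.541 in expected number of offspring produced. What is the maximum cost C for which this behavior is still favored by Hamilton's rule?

0.40575

r to a half-sibling = 1/4 (half-sibs share one parent — one path of length 2: r = (1/2)^2 = 1/4).
Hamilton's rule: n·r·B > C, so the trait is favored while C < n·r·B = 3·0.25·0.541 = 0.40575.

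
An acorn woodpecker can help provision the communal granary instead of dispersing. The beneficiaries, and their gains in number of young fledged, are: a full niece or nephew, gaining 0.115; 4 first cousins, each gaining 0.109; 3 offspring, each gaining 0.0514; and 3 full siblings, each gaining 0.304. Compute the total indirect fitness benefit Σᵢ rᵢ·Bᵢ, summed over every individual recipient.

r to a full niece or nephew = 1/4 (full aunt/uncle↔niece/nephew: two paths of length 3 through the shared grandparent pair: r = 2·(1/2)^3 = 1/4).
r to a first cousin = 0.125 (first cousins share one grandparent pair — two paths of length 4: r = 2·(1/2)^4 = 1/8).
r to an offspring = 0.5 (one parent–offspring link: r = (1/2)^1 = 1/2).
r to a full sibling = 0.5 (full sibs share both parents — two paths of length 2: r = 2·(1/2)^2 = 1/2).
Summing one r·B term per recipient: 1·0.25·0.115 + 4·0.125·0.109 + 3·0.5·0.0514 + 3·0.5·0.304 = 0.61635.

0.61635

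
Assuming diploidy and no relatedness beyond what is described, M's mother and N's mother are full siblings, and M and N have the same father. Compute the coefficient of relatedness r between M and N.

Relatedness sums over independent paths through distinct common ancestors.
M and N are related in two ways: first cousins through their mothers (r = 1/8) and half-sibs through their shared father (r = 1/4).
r = 1/8 + 1/4 = 3/8 = 0.375.

0.375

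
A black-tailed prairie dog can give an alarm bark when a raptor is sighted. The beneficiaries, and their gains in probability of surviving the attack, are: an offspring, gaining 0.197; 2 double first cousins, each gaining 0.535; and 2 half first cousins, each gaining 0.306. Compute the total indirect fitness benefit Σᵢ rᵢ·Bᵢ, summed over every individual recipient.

0.40425

r to an offspring = 1/2 (one parent–offspring link: r = (1/2)^1 = 1/2).
r to a double first cousin = 1/4 (double first cousins share both grandparent pairs — four paths of length 4: r = 4·(1/2)^4 = 1/4).
r to a half first cousin = 0.0625 (half first cousins share one grandparent — one path of length 4: r = (1/2)^4 = 1/16).
Summing one r·B term per recipient: 1·0.5·0.197 + 2·0.25·0.535 + 2·0.0625·0.306 = 0.40425.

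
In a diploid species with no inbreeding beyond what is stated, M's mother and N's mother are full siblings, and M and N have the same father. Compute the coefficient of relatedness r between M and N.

0.375

With two independent routes of shared ancestry, r is the sum of the two contributions.
M and N are related in two ways: first cousins through their mothers (r = 1/8) and half-sibs through their shared father (r = 1/4).
r = 1/8 + 1/4 = 0.375.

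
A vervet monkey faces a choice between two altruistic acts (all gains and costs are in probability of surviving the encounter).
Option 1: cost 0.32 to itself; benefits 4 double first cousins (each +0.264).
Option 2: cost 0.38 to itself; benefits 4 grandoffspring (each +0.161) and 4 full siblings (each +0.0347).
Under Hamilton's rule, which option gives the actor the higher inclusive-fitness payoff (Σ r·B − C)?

Option 1

Option 1: r to a double first cousin = 0.25.
Option 1: Σ r·B − C = (4·0.25·0.264) − 0.32 = -0.056.
Option 2: r to a grandoffspring = 0.25.
Option 2: r to a full sibling = 0.5.
Option 2: Σ r·B − C = (4·0.25·0.161 + 4·0.5·0.0347) − 0.38 = -0.1496.
Option 1 has the higher net inclusive-fitness payoff.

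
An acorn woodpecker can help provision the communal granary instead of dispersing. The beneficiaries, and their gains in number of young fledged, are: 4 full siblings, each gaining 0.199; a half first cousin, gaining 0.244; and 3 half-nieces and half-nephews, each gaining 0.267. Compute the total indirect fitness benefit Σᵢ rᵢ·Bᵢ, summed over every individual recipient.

r to a full sibling = 1/2 (full sibs share both parents — two paths of length 2: r = 2·(1/2)^2 = 1/2).
r to a half first cousin = 0.0625 (half first cousins share one grandparent — one path of length 4: r = (1/2)^4 = 1/16).
r to a half-niece or half-nephew = 1/8 (half-aunt/uncle↔niece/nephew: one path of length 3: r = (1/2)^3 = 1/8).
Summing one r·B term per recipient: 4·0.5·0.199 + 1·0.0625·0.244 + 3·0.125·0.267 = 0.513375.

0.513375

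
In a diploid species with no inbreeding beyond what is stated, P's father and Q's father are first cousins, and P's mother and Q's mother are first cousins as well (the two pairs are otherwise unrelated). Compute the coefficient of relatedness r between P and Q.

0.0625

Relatedness sums over independent paths through distinct common ancestors.
P and Q are related in two ways: second cousins through their fathers (r = 1/32) and second cousins through their mothers (r = 1/32).
r = 1/32 + 1/32 = 0.0625.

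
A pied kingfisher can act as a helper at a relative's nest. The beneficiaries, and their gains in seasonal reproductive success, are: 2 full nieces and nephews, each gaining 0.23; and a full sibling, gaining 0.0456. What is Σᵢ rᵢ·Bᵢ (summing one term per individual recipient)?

0.1378

r to a full niece or nephew = 1/4 (full aunt/uncle↔niece/nephew: two paths of length 3 through the shared grandparent pair: r = 2·(1/2)^3 = 1/4).
r to a full sibling = 0.5 (full sibs share both parents — two paths of length 2: r = 2·(1/2)^2 = 1/2).
Summing one r·B term per recipient: 2·0.25·0.23 + 1·0.5·0.0456 = 0.1378.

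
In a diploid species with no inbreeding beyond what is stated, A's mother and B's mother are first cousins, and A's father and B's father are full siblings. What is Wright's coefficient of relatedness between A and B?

0.15625

With two independent routes of shared ancestry, r is the sum of the two contributions.
A and B are related in two ways: second cousins through their mothers (r = 1/32) and first cousins through their fathers (r = 1/8).
r = 1/32 + 1/8 = 5/32 = 0.15625.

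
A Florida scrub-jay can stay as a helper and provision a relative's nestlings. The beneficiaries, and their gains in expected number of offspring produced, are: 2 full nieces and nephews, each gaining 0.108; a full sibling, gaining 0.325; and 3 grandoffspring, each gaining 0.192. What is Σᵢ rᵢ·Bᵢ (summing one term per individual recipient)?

0.3605

r to a full niece or nephew = 1/4 (full aunt/uncle↔niece/nephew: two paths of length 3 through the shared grandparent pair: r = 2·(1/2)^3 = 1/4).
r to a full sibling = 0.5 (full sibs share both parents — two paths of length 2: r = 2·(1/2)^2 = 1/2).
r to a grandoffspring = 1/4 (two parent–offspring links: r = (1/2)^2 = 1/4).
Summing one r·B term per recipient: 2·0.25·0.108 + 1·0.5·0.325 + 3·0.25·0.192 = 0.3605.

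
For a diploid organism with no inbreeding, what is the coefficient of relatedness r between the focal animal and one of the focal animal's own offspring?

Each parent–offspring link contributes a factor of 1/2, and independent paths through distinct common ancestors add.
One parent–offspring link: r = (1/2)^1 = 1/2.

0.5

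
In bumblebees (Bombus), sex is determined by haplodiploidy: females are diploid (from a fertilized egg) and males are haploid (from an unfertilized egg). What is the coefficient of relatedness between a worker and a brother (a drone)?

0.25

Her haploid brother carries none of their father's genes and a random half of their mother's genome; that half matches the maternal half of her own genome with probability 1/2: r = 1/2 · 1/2 = 1/4.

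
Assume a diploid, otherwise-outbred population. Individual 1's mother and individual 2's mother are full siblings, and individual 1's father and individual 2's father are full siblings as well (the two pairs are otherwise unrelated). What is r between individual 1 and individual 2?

0.25

Relatedness sums over independent paths through distinct common ancestors.
Individual 1 and individual 2 are related in two ways: first cousins through their mothers (r = 1/8) and first cousins through their fathers (r = 1/8) — i.e. double first cousins.
r = 1/8 + 1/8 = 0.25.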